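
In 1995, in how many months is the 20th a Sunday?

Check the 20th of each month of 1995: Jan 20: Fri, Feb 20: Mon, Mar 20: Mon, Apr 20: Thu, May 20: Sat, Jun 20: Tue, Jul 20: Thu, Aug 20: Sun, Sep 20: Wed, Oct 20: Fri, Nov 20: Mon, Dec 20: Wed.
Sunday occurs in August — 1 month.

1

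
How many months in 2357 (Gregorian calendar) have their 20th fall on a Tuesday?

1

Check the 20th of each month of 2357: Jan 20: Sun, Feb 20: Wed, Mar 20: Wed, Apr 20: Sat, May 20: Mon, Jun 20: Thu, Jul 20: Sat, Aug 20: Tue, Sep 20: Fri, Oct 20: Sun, Nov 20: Wed, Dec 20: Fri.
Tuesday occurs in August — 1 month.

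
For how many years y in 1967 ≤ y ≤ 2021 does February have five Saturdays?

February has 28 days (29 in leap years); it has five Saturdays when Saturday falls among the first (month-length − 28) days — i.e. when February 1 is Saturday in a leap year (never in a common year).
February 1 by year: 1967:Wed 1968:Thu 1969:Sat 1970:Sun 1971:Mon 1972:Tue 1973:Thu 1974:Fri 1975:Sat 1976:Sun 1977:Tue 1978:Wed 1979:Thu 1980:Fri 1981:Sun …(25 more)… 2007:Thu 2008:Fri 2009:Sun 2010:Mon 2011:Tue 2012:Wed 2013:Fri 2014:Sat 2015:Sun 2016:Mon 2017:Wed 2018:Thu 2019:Fri 2020:Sat✓ 2021:Mon
Years with five Saturdays: 1992, 2020 → 2.

2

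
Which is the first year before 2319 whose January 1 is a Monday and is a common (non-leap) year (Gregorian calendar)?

2317

Jan 1 advances by 2 weekdays after a leap year and by 1 after a common year.
2319: Jan 1 is Wednesday.
2318: Tuesday
2317: Monday
2317 begins on a Monday and is a common year.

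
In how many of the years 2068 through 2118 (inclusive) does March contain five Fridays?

March has 31 days; it has five Fridays when Friday falls among the first (month-length − 28) days — i.e. when March 1 is one of Friday/Thursday/Wednesday.
March 1 by year: 2068:Thu✓ 2069:Fri✓ 2070:Sat 2071:Sun 2072:Tue 2073:Wed✓ 2074:Thu✓ 2075:Fri✓ 2076:Sun 2077:Mon 2078:Tue 2079:Wed✓ 2080:Fri✓ 2081:Sat 2082:Sun …(21 more)… 2104:Sat 2105:Sun 2106:Mon 2107:Tue 2108:Thu✓ 2109:Fri✓ 2110:Sat 2111:Sun 2112:Tue 2113:Wed✓ 2114:Thu✓ 2115:Fri✓ 2116:Sun 2117:Mon 2118:Tue
Years with five Fridays: 2068, 2069, 2073, 2074, 2075, 2079, 2080, 2084, 2085, 2086, 2090, 2091, 2096, 2097, 2102, 2103, 2108, 2109, 2113, 2114, 2115 → 21.

21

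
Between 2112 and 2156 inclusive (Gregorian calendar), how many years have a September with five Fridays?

September has 30 days; it has five Fridays when Friday falls among the first (month-length − 28) days — i.e. when September 1 is one of Friday/Thursday.
September 1 by year: 2112:Thu✓ 2113:Fri✓ 2114:Sat 2115:Sun 2116:Tue 2117:Wed 2118:Thu✓ 2119:Fri✓ 2120:Sun 2121:Mon 2122:Tue 2123:Wed 2124:Fri✓ 2125:Sat 2126:Sun …(15 more)… 2142:Sat 2143:Sun 2144:Tue 2145:Wed 2146:Thu✓ 2147:Fri✓ 2148:Sun 2149:Mon 2150:Tue 2151:Wed 2152:Fri✓ 2153:Sat 2154:Sun 2155:Mon 2156:Wed
Years with five Fridays: 2112, 2113, 2118, 2119, 2124, 2129, 2130, 2135, 2140, 2141, 2146, 2147, 2152 → 13.

13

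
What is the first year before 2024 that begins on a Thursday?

2015

Jan 1 advances by 2 weekdays after a leap year and by 1 after a common year.
2024: Jan 1 is Monday (leap).
2023: Sunday
2022: Saturday
2021: Friday
2020: Wednesday (leap)
2019: Tuesday
2018: Monday
2017: Sunday
2016: Friday (leap)
2015: Thursday
2015 begins on a Thursday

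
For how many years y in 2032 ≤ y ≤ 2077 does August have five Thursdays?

August has 31 days; it has five Thursdays when Thursday falls among the first (month-length − 28) days — i.e. when August 1 is one of Thursday/Wednesday/Tuesday.
August 1 by year: 2032:Sun 2033:Mon 2034:Tue✓ 2035:Wed✓ 2036:Fri 2037:Sat 2038:Sun 2039:Mon 2040:Wed✓ 2041:Thu✓ 2042:Fri 2043:Sat 2044:Mon 2045:Tue✓ 2046:Wed✓ …(16 more)… 2063:Wed✓ 2064:Fri 2065:Sat 2066:Sun 2067:Mon 2068:Wed✓ 2069:Thu✓ 2070:Fri 2071:Sat 2072:Mon 2073:Tue✓ 2074:Wed✓ 2075:Thu✓ 2076:Sat 2077:Sun
Years with five Thursdays: 2034, 2035, 2040, 2041, 2045, 2046, 2047, 2051, 2052, 2056, 2057, 2058, 2062, 2063, 2068, 2069, 2073, 2074, 2075 → 19.

19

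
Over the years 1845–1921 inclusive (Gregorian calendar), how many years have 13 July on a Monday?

Track 13 July's weekday year by year (advancing +1, or +2 across a Feb 29):
  1845: Sun  1846: Mon (+1) ✓  1847: Tue (+1)  1848: Thu (+2)  1849: Fri (+1)
  1850: Sat (+1)  1851: Sun (+1)  1852: Tue (+2)  1853: Wed (+1)  1854: Thu (+1)
  1855: Fri (+1)  1856: Sun (+2)  1857: Mon (+1) ✓  1858: Tue (+1)  … (49 more years) …
  1908: Mon (+2) ✓  1909: Tue (+1)  1910: Wed (+1)  1911: Thu (+1)  1912: Sat (+2)
  1913: Sun (+1)  1914: Mon (+1) ✓  1915: Tue (+1)  1916: Thu (+2)  1917: Fri (+1)
  1918: Sat (+1)  1919: Sun (+1)  1920: Tue (+2)  1921: Wed (+1)
Monday years: 1846, 1857, 1863, 1868, 1874, 1885, 1891, 1896, 1903, 1908, 1914 — 11 in total.

11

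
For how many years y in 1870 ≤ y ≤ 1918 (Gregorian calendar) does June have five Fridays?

June has 30 days; it has five Fridays when Friday falls among the first (month-length − 28) days — i.e. when June 1 is one of Friday/Thursday.
June 1 by year: 1870:Wed 1871:Thu✓ 1872:Sat 1873:Sun 1874:Mon 1875:Tue 1876:Thu✓ 1877:Fri✓ 1878:Sat 1879:Sun 1880:Tue 1881:Wed 1882:Thu✓ 1883:Fri✓ 1884:Sun …(19 more)… 1904:Wed 1905:Thu✓ 1906:Fri✓ 1907:Sat 1908:Mon 1909:Tue 1910:Wed 1911:Thu✓ 1912:Sat 1913:Sun 1914:Mon 1915:Tue 1916:Thu✓ 1917:Fri✓ 1918:Sat
Years with five Fridays: 1871, 1876, 1877, 1882, 1883, 1888, 1893, 1894, 1899, 1900, 1905, 1906, 1911, 1916, 1917 → 15.

15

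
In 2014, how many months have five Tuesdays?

A month of length L has five Tuesdays iff its first Tuesday is on day ≤ L−28 (so day 1–3 in a 31-day month, 1–2 in a 30-day month, day 1 in a leap February).
Checking each month of 2014: Jan starts Wed (31d); Feb starts Sat (28d); Mar starts Sat (31d); Apr starts Tue (30d) ✓; May starts Thu (31d); Jun starts Sun (30d); Jul starts Tue (31d) ✓; Aug starts Fri (31d); Sep starts Mon (30d) ✓; Oct starts Wed (31d); Nov starts Sat (30d); Dec starts Mon (31d) ✓.
Five-Tuesday months: April, July, September, December → 4.

4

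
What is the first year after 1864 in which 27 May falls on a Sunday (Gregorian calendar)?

1866

From one year to the next, a fixed date's weekday advances by 1, or by 2 when a Feb 29 lies between the two dates.
1864: May 27 is Friday.
1865: Saturday (+1)
1866: Sunday (+1)
27 May falls on a Sunday in 1866.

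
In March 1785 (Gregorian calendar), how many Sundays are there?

March 1785 has 31 days and begins on Tuesday.
The first Sunday is March 6.
Sundays fall on 6, 13, 20, 27 — that's 4.

4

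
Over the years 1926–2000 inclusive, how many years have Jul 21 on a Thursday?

Track Jul 21's weekday year by year (advancing +1, or +2 across a Feb 29):
  1926: Wed  1927: Thu (+1) ✓  1928: Sat (+2)  1929: Sun (+1)  1930: Mon (+1)
  1931: Tue (+1)  1932: Thu (+2) ✓  1933: Fri (+1)  1934: Sat (+1)  1935: Sun (+1)
  1936: Tue (+2)  1937: Wed (+1)  1938: Thu (+1) ✓  1939: Fri (+1)  … (47 more years) …
  1987: Tue (+1)  1988: Thu (+2) ✓  1989: Fri (+1)  1990: Sat (+1)  1991: Sun (+1)
  1992: Tue (+2)  1993: Wed (+1)  1994: Thu (+1) ✓  1995: Fri (+1)  1996: Sun (+2)
  1997: Mon (+1)  1998: Tue (+1)  1999: Wed (+1)  2000: Fri (+2)
Thursday years: 1927, 1932, 1938, 1949, 1955, 1960, 1966, 1977, 1983, 1988, 1994 — 11 in total.

11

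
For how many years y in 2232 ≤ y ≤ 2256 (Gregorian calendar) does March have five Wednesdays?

March has 31 days; it has five Wednesdays when Wednesday falls among the first (month-length − 28) days — i.e. when March 1 is one of Wednesday/Tuesday/Monday.
March 1 by year: 2232:Thu 2233:Fri 2234:Sat 2235:Sun 2236:Tue✓ 2237:Wed✓ 2238:Thu 2239:Fri 2240:Sun 2241:Mon✓ 2242:Tue✓ 2243:Wed✓ 2244:Fri 2245:Sat 2246:Sun 2247:Mon✓ 2248:Wed✓ 2249:Thu 2250:Fri 2251:Sat 2252:Mon✓ 2253:Tue✓ 2254:Wed✓ 2255:Thu 2256:Sat
Years with five Wednesdays: 2236, 2237, 2241, 2242, 2243, 2247, 2248, 2252, 2253, 2254 → 10.

10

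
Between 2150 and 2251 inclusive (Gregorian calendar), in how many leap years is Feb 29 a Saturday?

Leap years in 2150–2251: 24 of them.
Feb 29 weekday advances by 5 (mod 7) from one leap year to the next four years later (or differs when a century non-leap intervenes).
Leap-day weekdays: 2152:Tue 2156:Sun 2160:Fri 2164:Wed 2168:Mon 2172:Sat✓ 2176:Thu 2180:Tue 2184:Sun 2188:Fri 2192:Wed 2196:Mon 2204:Wed 2208:Mon 2212:Sat✓ 2216:Thu 2220:Tue 2224:Sun 2228:Fri 2232:Wed 2236:Mon 2240:Sat✓ 2244:Thu 2248:Tue
Saturday: 2172, 2212, 2240 → 3.

3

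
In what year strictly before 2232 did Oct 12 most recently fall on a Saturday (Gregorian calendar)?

2222

From one year to the next, a fixed date's weekday advances by 1, or by 2 when a Feb 29 lies between the two dates.
2232: October 12 is Friday.
2231: Wednesday (−2)
2230: Tuesday (−1)
2229: Monday (−1)
2228: Sunday (−1)
2227: Friday (−2)
2226: Thursday (−1)
2225: Wednesday (−1)
2224: Tuesday (−1)
2223: Sunday (−2)
2222: Saturday (−1)
Oct 12 falls on a Saturday in 2222.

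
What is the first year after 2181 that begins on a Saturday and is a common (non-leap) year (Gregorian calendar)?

Jan 1 advances by 2 weekdays after a leap year and by 1 after a common year.
2181: Jan 1 is Monday.
2182: Tuesday
2183: Wednesday
2184: Thursday (leap)
2185: Saturday
2185 begins on a Saturday and is a common year.

2185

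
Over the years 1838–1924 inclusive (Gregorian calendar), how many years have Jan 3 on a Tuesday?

Track Jan 3's weekday year by year (advancing +1, or +2 across a Feb 29):
  1838: Wed  1839: Thu (+1)  1840: Fri (+1)  1841: Sun (+2)  1842: Mon (+1)
  1843: Tue (+1) ✓  1844: Wed (+1)  1845: Fri (+2)  1846: Sat (+1)  1847: Sun (+1)
  1848: Mon (+1)  1849: Wed (+2)  1850: Thu (+1)  1851: Fri (+1)  … (59 more years) …
  1911: Tue (+1) ✓  1912: Wed (+1)  1913: Fri (+2)  1914: Sat (+1)  1915: Sun (+1)
  1916: Mon (+1)  1917: Wed (+2)  1918: Thu (+1)  1919: Fri (+1)  1920: Sat (+1)
  1921: Mon (+2)  1922: Tue (+1) ✓  1923: Wed (+1)  1924: Thu (+1)
Tuesday years: 1843, 1854, 1860, 1865, 1871, 1882, 1888, 1893, 1899, 1905, 1911, 1922 — 12 in total.

12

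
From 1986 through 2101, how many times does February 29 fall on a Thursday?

4

Leap years in 1986–2101: 28 of them.
Feb 29 weekday advances by 5 (mod 7) from one leap year to the next four years later (or differs when a century non-leap intervenes).
Leap-day weekdays: 1988:Mon 1992:Sat 1996:Thu✓ 2000:Tue 2004:Sun 2008:Fri 2012:Wed 2016:Mon 2020:Sat 2024:Thu✓ 2028:Tue 2032:Sun 2036:Fri 2040:Wed 2044:Mon 2048:Sat 2052:Thu✓ 2056:Tue 2060:Sun 2064:Fri 2068:Wed 2072:Mon 2076:Sat 2080:Thu✓ 2084:Tue 2088:Sun 2092:Fri 2096:Wed
Thursday: 1996, 2024, 2052, 2080 → 4.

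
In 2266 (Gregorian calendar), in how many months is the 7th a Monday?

1

Check the 7th of each month of 2266: Jan 7: Sun, Feb 7: Wed, Mar 7: Wed, Apr 7: Sat, May 7: Mon, Jun 7: Thu, Jul 7: Sat, Aug 7: Tue, Sep 7: Fri, Oct 7: Sun, Nov 7: Wed, Dec 7: Fri.
Monday occurs in May — 1 month.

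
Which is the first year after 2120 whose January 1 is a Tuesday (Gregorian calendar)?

Jan 1 advances by 2 weekdays after a leap year and by 1 after a common year.
2120: Jan 1 is Monday (leap).
2121: Wednesday
2122: Thursday
2123: Friday
2124: Saturday (leap)
2125: Monday
2126: Tuesday
2126 begins on a Tuesday

2126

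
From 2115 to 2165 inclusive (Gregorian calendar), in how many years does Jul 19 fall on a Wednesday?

Track Jul 19's weekday year by year (advancing +1, or +2 across a Feb 29):
  2115: Fri  2116: Sun (+2)  2117: Mon (+1)  2118: Tue (+1)  2119: Wed (+1) ✓
  2120: Fri (+2)  2121: Sat (+1)  2122: Sun (+1)  2123: Mon (+1)  2124: Wed (+2) ✓
  2125: Thu (+1)  2126: Fri (+1)  2127: Sat (+1)  2128: Mon (+2)  … (23 more years) …
  2152: Wed (+2) ✓  2153: Thu (+1)  2154: Fri (+1)  2155: Sat (+1)  2156: Mon (+2)
  2157: Tue (+1)  2158: Wed (+1) ✓  2159: Thu (+1)  2160: Sat (+2)  2161: Sun (+1)
  2162: Mon (+1)  2163: Tue (+1)  2164: Thu (+2)  2165: Fri (+1)
Wednesday years: 2119, 2124, 2130, 2141, 2147, 2152, 2158 — 7 in total.

7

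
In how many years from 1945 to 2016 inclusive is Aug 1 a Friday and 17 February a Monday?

8

Check each year's weekday for Aug 1 and 17 February:
  1945: Wed/Sat  1946: Thu/Sun  1947: Fri/Mon ✓  1948: Sun/Tue  1949: Mon/Thu  1950: Tue/Fri  1951: Wed/Sat  1952: Fri/Sun  1953: Sat/Tue  1954: Sun/Wed  1955: Mon/Thu  1956: Wed/Fri  1957: Thu/Sun  1958: Fri/Mon ✓  …(44 more)…  2003: Fri/Mon ✓  2004: Sun/Tue  2005: Mon/Thu  2006: Tue/Fri  2007: Wed/Sat  2008: Fri/Sun  2009: Sat/Tue  2010: Sun/Wed  2011: Mon/Thu  2012: Wed/Fri  2013: Thu/Sun  2014: Fri/Mon ✓  2015: Sat/Tue  2016: Mon/Wed
Both conditions hold in: 1947, 1958, 1969, 1975, 1986, 1997, 2003, 2014 — 8.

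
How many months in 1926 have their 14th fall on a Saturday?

1

Check the 14th of each month of 1926: Jan 14: Thu, Feb 14: Sun, Mar 14: Sun, Apr 14: Wed, May 14: Fri, Jun 14: Mon, Jul 14: Wed, Aug 14: Sat, Sep 14: Tue, Oct 14: Thu, Nov 14: Sun, Dec 14: Tue.
Saturday occurs in August — 1 month.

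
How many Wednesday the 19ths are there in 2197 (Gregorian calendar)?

2

Check the 19th of each month of 2197: Jan 19: Thu, Feb 19: Sun, Mar 19: Sun, Apr 19: Wed, May 19: Fri, Jun 19: Mon, Jul 19: Wed, Aug 19: Sat, Sep 19: Tue, Oct 19: Thu, Nov 19: Sun, Dec 19: Tue.
Wednesday occurs in April, July — 2 months.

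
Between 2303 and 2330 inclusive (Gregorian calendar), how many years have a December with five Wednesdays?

12

December has 31 days; it has five Wednesdays when Wednesday falls among the first (month-length − 28) days — i.e. when December 1 is one of Wednesday/Tuesday/Monday.
December 1 by year: 2303:Tue✓ 2304:Thu 2305:Fri 2306:Sat 2307:Sun 2308:Tue✓ 2309:Wed✓ 2310:Thu 2311:Fri 2312:Sun 2313:Mon✓ 2314:Tue✓ 2315:Wed✓ 2316:Fri 2317:Sat 2318:Sun 2319:Mon✓ 2320:Wed✓ 2321:Thu 2322:Fri 2323:Sat 2324:Mon✓ 2325:Tue✓ 2326:Wed✓ 2327:Thu 2328:Sat 2329:Sun 2330:Mon✓
Years with five Wednesdays: 2303, 2308, 2309, 2313, 2314, 2315, 2319, 2320, 2324, 2325, 2326, 2330 → 12.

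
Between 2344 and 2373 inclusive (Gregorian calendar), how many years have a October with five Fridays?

October has 31 days; it has five Fridays when Friday falls among the first (month-length − 28) days — i.e. when October 1 is one of Friday/Thursday/Wednesday.
October 1 by year: 2344:Sun 2345:Mon 2346:Tue 2347:Wed✓ 2348:Fri✓ 2349:Sat 2350:Sun 2351:Mon 2352:Wed✓ 2353:Thu✓ 2354:Fri✓ 2355:Sat 2356:Mon 2357:Tue 2358:Wed✓ 2359:Thu✓ 2360:Sat 2361:Sun 2362:Mon 2363:Tue 2364:Thu✓ 2365:Fri✓ 2366:Sat 2367:Sun 2368:Tue 2369:Wed✓ 2370:Thu✓ 2371:Fri✓ 2372:Sun 2373:Mon
Years with five Fridays: 2347, 2348, 2352, 2353, 2354, 2358, 2359, 2364, 2365, 2369, 2370, 2371 → 12.

12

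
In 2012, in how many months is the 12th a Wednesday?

2

Check the 12th of each month of 2012: Jan 12: Thu, Feb 12: Sun, Mar 12: Mon, Apr 12: Thu, May 12: Sat, Jun 12: Tue, Jul 12: Thu, Aug 12: Sun, Sep 12: Wed, Oct 12: Fri, Nov 12: Mon, Dec 12: Wed.
Wednesday occurs in September, December — 2 months.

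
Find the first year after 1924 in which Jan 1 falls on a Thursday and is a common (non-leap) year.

Jan 1 advances by 2 weekdays after a leap year and by 1 after a common year.
1924: Jan 1 is Tuesday (leap).
1925: Thursday
1925 begins on a Thursday and is a common year.

1925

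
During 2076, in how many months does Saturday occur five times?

A month of length L has five Saturdays iff its first Saturday is on day ≤ L−28 (so day 1–3 in a 31-day month, 1–2 in a 30-day month, day 1 in a leap February).
Checking each month of 2076: Jan starts Wed (31d); Feb starts Sat (29d) ✓; Mar starts Sun (31d); Apr starts Wed (30d); May starts Fri (31d) ✓; Jun starts Mon (30d); Jul starts Wed (31d); Aug starts Sat (31d) ✓; Sep starts Tue (30d); Oct starts Thu (31d) ✓; Nov starts Sun (30d); Dec starts Tue (31d).
Five-Saturday months: February, May, August, October → 4.

4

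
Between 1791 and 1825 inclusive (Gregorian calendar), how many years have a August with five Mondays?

August has 31 days; it has five Mondays when Monday falls among the first (month-length − 28) days — i.e. when August 1 is one of Monday/Sunday/Saturday.
August 1 by year: 1791:Mon✓ 1792:Wed 1793:Thu 1794:Fri 1795:Sat✓ 1796:Mon✓ 1797:Tue 1798:Wed 1799:Thu 1800:Fri 1801:Sat✓ 1802:Sun✓ 1803:Mon✓ 1804:Wed 1805:Thu …(5 more)… 1811:Thu 1812:Sat✓ 1813:Sun✓ 1814:Mon✓ 1815:Tue 1816:Thu 1817:Fri 1818:Sat✓ 1819:Sun✓ 1820:Tue 1821:Wed 1822:Thu 1823:Fri 1824:Sun✓ 1825:Mon✓
Years with five Mondays: 1791, 1795, 1796, 1801, 1802, 1803, 1807, 1808, 1812, 1813, 1814, 1818, 1819, 1824, 1825 → 15.

15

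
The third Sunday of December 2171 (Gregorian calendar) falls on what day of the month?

December 1, 2171 is a Sunday, so the first Sunday is the 1st.
The third Sunday is 1 + 14 = 15.

15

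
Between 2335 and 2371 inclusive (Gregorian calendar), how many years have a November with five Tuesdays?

November has 30 days; it has five Tuesdays when Tuesday falls among the first (month-length − 28) days — i.e. when November 1 is one of Tuesday/Monday.
November 1 by year: 2335:Fri 2336:Sun 2337:Mon✓ 2338:Tue✓ 2339:Wed 2340:Fri 2341:Sat 2342:Sun 2343:Mon✓ 2344:Wed 2345:Thu 2346:Fri 2347:Sat 2348:Mon✓ 2349:Tue✓ …(7 more)… 2357:Fri 2358:Sat 2359:Sun 2360:Tue✓ 2361:Wed 2362:Thu 2363:Fri 2364:Sun 2365:Mon✓ 2366:Tue✓ 2367:Wed 2368:Fri 2369:Sat 2370:Sun 2371:Mon✓
Years with five Tuesdays: 2337, 2338, 2343, 2348, 2349, 2354, 2355, 2360, 2365, 2366, 2371 → 11.

11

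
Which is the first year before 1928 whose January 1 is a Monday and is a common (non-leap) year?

1923

Jan 1 advances by 2 weekdays after a leap year and by 1 after a common year.
1928: Jan 1 is Sunday (leap).
1927: Saturday
1926: Friday
1925: Thursday
1924: Tuesday (leap)
1923: Monday
1923 begins on a Monday and is a common year.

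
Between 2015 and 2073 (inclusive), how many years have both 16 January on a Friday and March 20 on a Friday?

7

Check each year's weekday for 16 January and March 20:
  2015: Fri/Fri ✓  2016: Sat/Sun  2017: Mon/Mon  2018: Tue/Tue  2019: Wed/Wed  2020: Thu/Fri  2021: Sat/Sat  2022: Sun/Sun  2023: Mon/Mon  2024: Tue/Wed  2025: Thu/Thu  2026: Fri/Fri ✓  2027: Sat/Sat  2028: Sun/Mon  …(31 more)…  2060: Fri/Sat  2061: Sun/Sun  2062: Mon/Mon  2063: Tue/Tue  2064: Wed/Thu  2065: Fri/Fri ✓  2066: Sat/Sat  2067: Sun/Sun  2068: Mon/Tue  2069: Wed/Wed  2070: Thu/Thu  2071: Fri/Fri ✓  2072: Sat/Sun  2073: Mon/Mon
Both conditions hold in: 2015, 2026, 2037, 2043, 2054, 2065, 2071 — 7.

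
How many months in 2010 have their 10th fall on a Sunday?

2

Check the 10th of each month of 2010: Jan 10: Sun, Feb 10: Wed, Mar 10: Wed, Apr 10: Sat, May 10: Mon, Jun 10: Thu, Jul 10: Sat, Aug 10: Tue, Sep 10: Fri, Oct 10: Sun, Nov 10: Wed, Dec 10: Fri.
Sunday occurs in January, October — 2 months.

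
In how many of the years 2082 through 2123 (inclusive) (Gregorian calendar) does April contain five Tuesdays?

April has 30 days; it has five Tuesdays when Tuesday falls among the first (month-length − 28) days — i.e. when April 1 is one of Tuesday/Monday.
April 1 by year: 2082:Wed 2083:Thu 2084:Sat 2085:Sun 2086:Mon✓ 2087:Tue✓ 2088:Thu 2089:Fri 2090:Sat 2091:Sun 2092:Tue✓ 2093:Wed 2094:Thu 2095:Fri 2096:Sun …(12 more)… 2109:Mon✓ 2110:Tue✓ 2111:Wed 2112:Fri 2113:Sat 2114:Sun 2115:Mon✓ 2116:Wed 2117:Thu 2118:Fri 2119:Sat 2120:Mon✓ 2121:Tue✓ 2122:Wed 2123:Thu
Years with five Tuesdays: 2086, 2087, 2092, 2097, 2098, 2104, 2109, 2110, 2115, 2120, 2121 → 11.

11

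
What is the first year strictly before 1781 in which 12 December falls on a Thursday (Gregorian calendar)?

1776

From one year to the next, a fixed date's weekday advances by 1, or by 2 when a Feb 29 lies between the two dates.
1781: December 12 is Wednesday.
1780: Tuesday (−1)
1779: Sunday (−2)
1778: Saturday (−1)
1777: Friday (−1)
1776: Thursday (−1)
12 December falls on a Thursday in 1776.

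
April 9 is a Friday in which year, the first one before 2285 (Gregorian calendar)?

2280

From one year to the next, a fixed date's weekday advances by 1, or by 2 when a Feb 29 lies between the two dates.
2285: April 9 is Thursday.
2284: Wednesday (−1)
2283: Monday (−2)
2282: Sunday (−1)
2281: Saturday (−1)
2280: Friday (−1)
April 9 falls on a Friday in 2280.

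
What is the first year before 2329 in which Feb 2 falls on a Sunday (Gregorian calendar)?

From one year to the next, a fixed date's weekday advances by 1, or by 2 when a Feb 29 lies between the two dates.
2329: February 2 is Saturday.
2328: Thursday (−2)
2327: Wednesday (−1)
2326: Tuesday (−1)
2325: Monday (−1)
2324: Saturday (−2)
2323: Friday (−1)
2322: Thursday (−1)
2321: Wednesday (−1)
2320: Monday (−2)
2319: Sunday (−1)
Feb 2 falls on a Sunday in 2319.

2319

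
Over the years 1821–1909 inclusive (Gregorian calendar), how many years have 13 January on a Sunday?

Track 13 January's weekday year by year (advancing +1, or +2 across a Feb 29):
  1821: Sat  1822: Sun (+1) ✓  1823: Mon (+1)  1824: Tue (+1)  1825: Thu (+2)
  1826: Fri (+1)  1827: Sat (+1)  1828: Sun (+1) ✓  1829: Tue (+2)  1830: Wed (+1)
  1831: Thu (+1)  1832: Fri (+1)  1833: Sun (+2) ✓  1834: Mon (+1)  … (61 more years) …
  1896: Mon (+1)  1897: Wed (+2)  1898: Thu (+1)  1899: Fri (+1)  1900: Sat (+1)
  1901: Sun (+1) ✓  1902: Mon (+1)  1903: Tue (+1)  1904: Wed (+1)  1905: Fri (+2)
  1906: Sat (+1)  1907: Sun (+1) ✓  1908: Mon (+1)  1909: Wed (+2)
Sunday years: 1822, 1828, 1833, 1839, 1850, 1856, 1861, 1867, 1878, 1884, 1889, 1895, 1901, 1907 — 14 in total.

14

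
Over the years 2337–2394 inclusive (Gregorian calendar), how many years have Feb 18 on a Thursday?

Track Feb 18's weekday year by year (advancing +1, or +2 across a Feb 29):
  2337: Thu ✓  2338: Fri (+1)  2339: Sat (+1)  2340: Sun (+1)  2341: Tue (+2)
  2342: Wed (+1)  2343: Thu (+1) ✓  2344: Fri (+1)  2345: Sun (+2)  2346: Mon (+1)
  2347: Tue (+1)  2348: Wed (+1)  2349: Fri (+2)  2350: Sat (+1)  … (30 more years) …
  2381: Wed (+2)  2382: Thu (+1) ✓  2383: Fri (+1)  2384: Sat (+1)  2385: Mon (+2)
  2386: Tue (+1)  2387: Wed (+1)  2388: Thu (+1) ✓  2389: Sat (+2)  2390: Sun (+1)
  2391: Mon (+1)  2392: Tue (+1)  2393: Thu (+2) ✓  2394: Fri (+1)
Thursday years: 2337, 2343, 2354, 2360, 2365, 2371, 2382, 2388, 2393 — 9 in total.

9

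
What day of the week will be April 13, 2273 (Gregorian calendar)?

January 1, 2273 is a Wednesday.
April 13 is day 103 of the year, i.e. 102 days after Jan 1.
102 mod 7 = 4, so advance 4 weekdays from Wednesday: Sunday.

Sunday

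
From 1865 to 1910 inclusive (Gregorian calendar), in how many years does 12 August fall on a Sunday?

Track 12 August's weekday year by year (advancing +1, or +2 across a Feb 29):
  1865: Sat  1866: Sun (+1) ✓  1867: Mon (+1)  1868: Wed (+2)  1869: Thu (+1)
  1870: Fri (+1)  1871: Sat (+1)  1872: Mon (+2)  1873: Tue (+1)  1874: Wed (+1)
  1875: Thu (+1)  1876: Sat (+2)  1877: Sun (+1) ✓  1878: Mon (+1)  … (18 more years) …
  1897: Thu (+1)  1898: Fri (+1)  1899: Sat (+1)  1900: Sun (+1) ✓  1901: Mon (+1)
  1902: Tue (+1)  1903: Wed (+1)  1904: Fri (+2)  1905: Sat (+1)  1906: Sun (+1) ✓
  1907: Mon (+1)  1908: Wed (+2)  1909: Thu (+1)  1910: Fri (+1)
Sunday years: 1866, 1877, 1883, 1888, 1894, 1900, 1906 — 7 in total.

7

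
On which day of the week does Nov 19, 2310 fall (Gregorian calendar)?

January 1, 2310 is a Saturday.
November 19 is day 323 of the year, i.e. 322 days after Jan 1.
322 mod 7 = 0, so advance 0 weekdays from Saturday: Saturday.

Saturday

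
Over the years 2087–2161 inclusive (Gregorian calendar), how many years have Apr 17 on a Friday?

Track Apr 17's weekday year by year (advancing +1, or +2 across a Feb 29):
  2087: Thu  2088: Sat (+2)  2089: Sun (+1)  2090: Mon (+1)  2091: Tue (+1)
  2092: Thu (+2)  2093: Fri (+1) ✓  2094: Sat (+1)  2095: Sun (+1)  2096: Tue (+2)
  2097: Wed (+1)  2098: Thu (+1)  2099: Fri (+1) ✓  2100: Sat (+1)  … (47 more years) …
  2148: Wed (+2)  2149: Thu (+1)  2150: Fri (+1) ✓  2151: Sat (+1)  2152: Mon (+2)
  2153: Tue (+1)  2154: Wed (+1)  2155: Thu (+1)  2156: Sat (+2)  2157: Sun (+1)
  2158: Mon (+1)  2159: Tue (+1)  2160: Thu (+2)  2161: Fri (+1) ✓
Friday years: 2093, 2099, 2105, 2111, 2116, 2122, 2133, 2139, 2144, 2150, 2161 — 11 in total.

11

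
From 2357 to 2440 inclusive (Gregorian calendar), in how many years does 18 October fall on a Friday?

Track 18 October's weekday year by year (advancing +1, or +2 across a Feb 29):
  2357: Fri ✓  2358: Sat (+1)  2359: Sun (+1)  2360: Tue (+2)  2361: Wed (+1)
  2362: Thu (+1)  2363: Fri (+1) ✓  2364: Sun (+2)  2365: Mon (+1)  2366: Tue (+1)
  2367: Wed (+1)  2368: Fri (+2) ✓  2369: Sat (+1)  2370: Sun (+1)  … (56 more years) …
  2427: Mon (+1)  2428: Wed (+2)  2429: Thu (+1)  2430: Fri (+1) ✓  2431: Sat (+1)
  2432: Mon (+2)  2433: Tue (+1)  2434: Wed (+1)  2435: Thu (+1)  2436: Sat (+2)
  2437: Sun (+1)  2438: Mon (+1)  2439: Tue (+1)  2440: Thu (+2)
Friday years: 2357, 2363, 2368, 2374, 2385, 2391, 2396, 2402, 2413, 2419, 2424, 2430 — 12 in total.

12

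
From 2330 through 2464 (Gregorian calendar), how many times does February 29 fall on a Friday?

5

Leap years in 2330–2464: 34 of them.
Feb 29 weekday advances by 5 (mod 7) from one leap year to the next four years later (or differs when a century non-leap intervenes).
Leap-day weekdays: 2332:Mon 2336:Sat 2340:Thu 2344:Tue 2348:Sun 2352:Fri✓ 2356:Wed 2360:Mon 2364:Sat 2368:Thu 2372:Tue 2376:Sun 2380:Fri✓ …(8 more)… 2416:Mon 2420:Sat 2424:Thu 2428:Tue 2432:Sun 2436:Fri✓ 2440:Wed 2444:Mon 2448:Sat 2452:Thu 2456:Tue 2460:Sun 2464:Fri✓
Friday: 2352, 2380, 2408, 2436, 2464 → 5.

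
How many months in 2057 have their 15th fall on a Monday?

2

Check the 15th of each month of 2057: Jan 15: Mon, Feb 15: Thu, Mar 15: Thu, Apr 15: Sun, May 15: Tue, Jun 15: Fri, Jul 15: Sun, Aug 15: Wed, Sep 15: Sat, Oct 15: Mon, Nov 15: Thu, Dec 15: Sat.
Monday occurs in January, October — 2 months.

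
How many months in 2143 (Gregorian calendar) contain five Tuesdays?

A month of length L has five Tuesdays iff its first Tuesday is on day ≤ L−28 (so day 1–3 in a 31-day month, 1–2 in a 30-day month, day 1 in a leap February).
Checking each month of 2143: Jan starts Tue (31d) ✓; Feb starts Fri (28d); Mar starts Fri (31d); Apr starts Mon (30d) ✓; May starts Wed (31d); Jun starts Sat (30d); Jul starts Mon (31d) ✓; Aug starts Thu (31d); Sep starts Sun (30d); Oct starts Tue (31d) ✓; Nov starts Fri (30d); Dec starts Sun (31d) ✓.
Five-Tuesday months: January, April, July, October, December → 5.

5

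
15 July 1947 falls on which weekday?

January 1, 1947 is a Wednesday.
July 15 is day 196 of the year, i.e. 195 days after Jan 1.
195 mod 7 = 6, so advance 6 weekdays from Wednesday: Tuesday.

Tuesday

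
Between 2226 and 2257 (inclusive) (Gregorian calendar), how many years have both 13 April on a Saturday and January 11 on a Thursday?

1

Check each year's weekday for 13 April and January 11:
  2226: Thu/Wed  2227: Fri/Thu  2228: Sun/Fri  2229: Mon/Sun  2230: Tue/Mon  2231: Wed/Tue  2232: Fri/Wed  2233: Sat/Fri  2234: Sun/Sat  2235: Mon/Sun  2236: Wed/Mon  2237: Thu/Wed  2238: Fri/Thu  2239: Sat/Fri  …(4 more)…  2244: Sat/Thu ✓  2245: Sun/Sat  2246: Mon/Sun  2247: Tue/Mon  2248: Thu/Tue  2249: Fri/Thu  2250: Sat/Fri  2251: Sun/Sat  2252: Tue/Sun  2253: Wed/Tue  2254: Thu/Wed  2255: Fri/Thu  2256: Sun/Fri  2257: Mon/Sun
Both conditions hold in: 2244 — 1.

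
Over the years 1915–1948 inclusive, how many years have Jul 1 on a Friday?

Track Jul 1's weekday year by year (advancing +1, or +2 across a Feb 29):
  1915: Thu  1916: Sat (+2)  1917: Sun (+1)  1918: Mon (+1)  1919: Tue (+1)
  1920: Thu (+2)  1921: Fri (+1) ✓  1922: Sat (+1)  1923: Sun (+1)  1924: Tue (+2)
  1925: Wed (+1)  1926: Thu (+1)  1927: Fri (+1) ✓  1928: Sun (+2)  … (6 more years) …
  1935: Mon (+1)  1936: Wed (+2)  1937: Thu (+1)  1938: Fri (+1) ✓  1939: Sat (+1)
  1940: Mon (+2)  1941: Tue (+1)  1942: Wed (+1)  1943: Thu (+1)  1944: Sat (+2)
  1945: Sun (+1)  1946: Mon (+1)  1947: Tue (+1)  1948: Thu (+2)
Friday years: 1921, 1927, 1932, 1938 — 4 in total.

4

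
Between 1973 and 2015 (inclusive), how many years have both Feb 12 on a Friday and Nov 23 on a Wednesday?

Check each year's weekday for Feb 12 and Nov 23:
  1973: Mon/Fri  1974: Tue/Sat  1975: Wed/Sun  1976: Thu/Tue  1977: Sat/Wed  1978: Sun/Thu  1979: Mon/Fri  1980: Tue/Sun  1981: Thu/Mon  1982: Fri/Tue  1983: Sat/Wed  1984: Sun/Fri  1985: Tue/Sat  1986: Wed/Sun  …(15 more)…  2002: Tue/Sat  2003: Wed/Sun  2004: Thu/Tue  2005: Sat/Wed  2006: Sun/Thu  2007: Mon/Fri  2008: Tue/Sun  2009: Thu/Mon  2010: Fri/Tue  2011: Sat/Wed  2012: Sun/Fri  2013: Tue/Sat  2014: Wed/Sun  2015: Thu/Mon
Both conditions hold in: 1988 — 1.

1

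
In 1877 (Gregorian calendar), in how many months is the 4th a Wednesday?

Check the 4th of each month of 1877: Jan 4: Thu, Feb 4: Sun, Mar 4: Sun, Apr 4: Wed, May 4: Fri, Jun 4: Mon, Jul 4: Wed, Aug 4: Sat, Sep 4: Tue, Oct 4: Thu, Nov 4: Sun, Dec 4: Tue.
Wednesday occurs in April, July — 2 months.

2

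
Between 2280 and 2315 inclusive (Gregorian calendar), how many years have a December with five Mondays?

14

December has 31 days; it has five Mondays when Monday falls among the first (month-length − 28) days — i.e. when December 1 is one of Monday/Sunday/Saturday.
December 1 by year: 2280:Wed 2281:Thu 2282:Fri 2283:Sat✓ 2284:Mon✓ 2285:Tue 2286:Wed 2287:Thu 2288:Sat✓ 2289:Sun✓ 2290:Mon✓ 2291:Tue 2292:Thu 2293:Fri 2294:Sat✓ …(6 more)… 2301:Sun✓ 2302:Mon✓ 2303:Tue 2304:Thu 2305:Fri 2306:Sat✓ 2307:Sun✓ 2308:Tue 2309:Wed 2310:Thu 2311:Fri 2312:Sun✓ 2313:Mon✓ 2314:Tue 2315:Wed
Years with five Mondays: 2283, 2284, 2288, 2289, 2290, 2294, 2295, 2300, 2301, 2302, 2306, 2307, 2312, 2313 → 14.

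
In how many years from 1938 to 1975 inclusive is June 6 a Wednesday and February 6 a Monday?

1

Check each year's weekday for June 6 and February 6:
  1938: Mon/Sun  1939: Tue/Mon  1940: Thu/Tue  1941: Fri/Thu  1942: Sat/Fri  1943: Sun/Sat  1944: Tue/Sun  1945: Wed/Tue  1946: Thu/Wed  1947: Fri/Thu  1948: Sun/Fri  1949: Mon/Sun  1950: Tue/Mon  1951: Wed/Tue  …(10 more)…  1962: Wed/Tue  1963: Thu/Wed  1964: Sat/Thu  1965: Sun/Sat  1966: Mon/Sun  1967: Tue/Mon  1968: Thu/Tue  1969: Fri/Thu  1970: Sat/Fri  1971: Sun/Sat  1972: Tue/Sun  1973: Wed/Tue  1974: Thu/Wed  1975: Fri/Thu
Both conditions hold in: 1956 — 1.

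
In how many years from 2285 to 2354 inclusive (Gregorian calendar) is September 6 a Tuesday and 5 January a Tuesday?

3

Check each year's weekday for September 6 and 5 January:
  2285: Sun/Mon  2286: Mon/Tue  2287: Tue/Wed  2288: Thu/Thu  2289: Fri/Sat  2290: Sat/Sun  2291: Sun/Mon  2292: Tue/Tue ✓  2293: Wed/Thu  2294: Thu/Fri  2295: Fri/Sat  2296: Sun/Sun  2297: Mon/Tue  2298: Tue/Wed  …(42 more)…  2341: Sat/Sun  2342: Sun/Mon  2343: Mon/Tue  2344: Wed/Wed  2345: Thu/Fri  2346: Fri/Sat  2347: Sat/Sun  2348: Mon/Mon  2349: Tue/Wed  2350: Wed/Thu  2351: Thu/Fri  2352: Sat/Sat  2353: Sun/Mon  2354: Mon/Tue
Both conditions hold in: 2292, 2304, 2332 — 3.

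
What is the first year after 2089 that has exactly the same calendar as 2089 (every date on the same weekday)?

Two years share a calendar iff Jan 1 falls on the same weekday and both are leap or both are common. 2089: Jan 1 is Saturday, common year.
2090: Jan 1 Sunday, common
2091: Jan 1 Monday, common
2092: Jan 1 Tuesday, leap
2093: Jan 1 Thursday, common
2094: Jan 1 Friday, common
2095: Jan 1 Saturday, common
2095 matches on both conditions.

2095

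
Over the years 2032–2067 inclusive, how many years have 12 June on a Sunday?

6

Track 12 June's weekday year by year (advancing +1, or +2 across a Feb 29):
  2032: Sat  2033: Sun (+1) ✓  2034: Mon (+1)  2035: Tue (+1)  2036: Thu (+2)
  2037: Fri (+1)  2038: Sat (+1)  2039: Sun (+1) ✓  2040: Tue (+2)  2041: Wed (+1)
  2042: Thu (+1)  2043: Fri (+1)  2044: Sun (+2) ✓  2045: Mon (+1)  … (8 more years) …
  2054: Fri (+1)  2055: Sat (+1)  2056: Mon (+2)  2057: Tue (+1)  2058: Wed (+1)
  2059: Thu (+1)  2060: Sat (+2)  2061: Sun (+1) ✓  2062: Mon (+1)  2063: Tue (+1)
  2064: Thu (+2)  2065: Fri (+1)  2066: Sat (+1)  2067: Sun (+1) ✓
Sunday years: 2033, 2039, 2044, 2050, 2061, 2067 — 6 in total.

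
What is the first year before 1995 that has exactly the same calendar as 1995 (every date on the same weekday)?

1989

Two years share a calendar iff Jan 1 falls on the same weekday and both are leap or both are common. 1995: Jan 1 is Sunday, common year.
1994: Jan 1 Saturday, common
1993: Jan 1 Friday, common
1992: Jan 1 Wednesday, leap
1991: Jan 1 Tuesday, common
1990: Jan 1 Monday, common
1989: Jan 1 Sunday, common
1989 matches on both conditions.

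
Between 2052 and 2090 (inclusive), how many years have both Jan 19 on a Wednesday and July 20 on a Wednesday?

4

Check each year's weekday for Jan 19 and July 20:
  2052: Fri/Sat  2053: Sun/Sun  2054: Mon/Mon  2055: Tue/Tue  2056: Wed/Thu  2057: Fri/Fri  2058: Sat/Sat  2059: Sun/Sun  2060: Mon/Tue  2061: Wed/Wed ✓  2062: Thu/Thu  2063: Fri/Fri  2064: Sat/Sun  2065: Mon/Mon  …(11 more)…  2077: Tue/Tue  2078: Wed/Wed ✓  2079: Thu/Thu  2080: Fri/Sat  2081: Sun/Sun  2082: Mon/Mon  2083: Tue/Tue  2084: Wed/Thu  2085: Fri/Fri  2086: Sat/Sat  2087: Sun/Sun  2088: Mon/Tue  2089: Wed/Wed ✓  2090: Thu/Thu
Both conditions hold in: 2061, 2067, 2078, 2089 — 4.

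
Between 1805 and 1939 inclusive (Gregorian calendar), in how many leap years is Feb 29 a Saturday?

6

Leap years in 1805–1939: 32 of them.
Feb 29 weekday advances by 5 (mod 7) from one leap year to the next four years later (or differs when a century non-leap intervenes).
Leap-day weekdays: 1808:Mon 1812:Sat✓ 1816:Thu 1820:Tue 1824:Sun 1828:Fri 1832:Wed 1836:Mon 1840:Sat✓ 1844:Thu 1848:Tue 1852:Sun 1856:Fri …(6 more)… 1884:Fri 1888:Wed 1892:Mon 1896:Sat✓ 1904:Mon 1908:Sat✓ 1912:Thu 1916:Tue 1920:Sun 1924:Fri 1928:Wed 1932:Mon 1936:Sat✓
Saturday: 1812, 1840, 1868, 1896, 1908, 1936 → 6.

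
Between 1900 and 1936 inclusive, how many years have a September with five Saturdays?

September has 30 days; it has five Saturdays when Saturday falls among the first (month-length − 28) days — i.e. when September 1 is one of Saturday/Friday.
September 1 by year: 1900:Sat✓ 1901:Sun 1902:Mon 1903:Tue 1904:Thu 1905:Fri✓ 1906:Sat✓ 1907:Sun 1908:Tue 1909:Wed 1910:Thu 1911:Fri✓ 1912:Sun 1913:Mon 1914:Tue …(7 more)… 1922:Fri✓ 1923:Sat✓ 1924:Mon 1925:Tue 1926:Wed 1927:Thu 1928:Sat✓ 1929:Sun 1930:Mon 1931:Tue 1932:Thu 1933:Fri✓ 1934:Sat✓ 1935:Sun 1936:Tue
Years with five Saturdays: 1900, 1905, 1906, 1911, 1916, 1917, 1922, 1923, 1928, 1933, 1934 → 11.

11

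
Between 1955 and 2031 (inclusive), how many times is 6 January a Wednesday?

11

Track 6 January's weekday year by year (advancing +1, or +2 across a Feb 29):
  1955: Thu  1956: Fri (+1)  1957: Sun (+2)  1958: Mon (+1)  1959: Tue (+1)
  1960: Wed (+1) ✓  1961: Fri (+2)  1962: Sat (+1)  1963: Sun (+1)  1964: Mon (+1)
  1965: Wed (+2) ✓  1966: Thu (+1)  1967: Fri (+1)  1968: Sat (+1)  … (49 more years) …
  2018: Sat (+1)  2019: Sun (+1)  2020: Mon (+1)  2021: Wed (+2) ✓  2022: Thu (+1)
  2023: Fri (+1)  2024: Sat (+1)  2025: Mon (+2)  2026: Tue (+1)  2027: Wed (+1) ✓
  2028: Thu (+1)  2029: Sat (+2)  2030: Sun (+1)  2031: Mon (+1)
Wednesday years: 1960, 1965, 1971, 1982, 1988, 1993, 1999, 2010, 2016, 2021, 2027 — 11 in total.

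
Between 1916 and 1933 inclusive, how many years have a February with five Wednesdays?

1

February has 28 days (29 in leap years); it has five Wednesdays when Wednesday falls among the first (month-length − 28) days — i.e. when February 1 is Wednesday in a leap year (never in a common year).
February 1 by year: 1916:Tue 1917:Thu 1918:Fri 1919:Sat 1920:Sun 1921:Tue 1922:Wed 1923:Thu 1924:Fri 1925:Sun 1926:Mon 1927:Tue 1928:Wed✓ 1929:Fri 1930:Sat 1931:Sun 1932:Mon 1933:Wed
Years with five Wednesdays: 1928 → 1.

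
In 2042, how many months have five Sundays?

4

A month of length L has five Sundays iff its first Sunday is on day ≤ L−28 (so day 1–3 in a 31-day month, 1–2 in a 30-day month, day 1 in a leap February).
Checking each month of 2042: Jan starts Wed (31d); Feb starts Sat (28d); Mar starts Sat (31d) ✓; Apr starts Tue (30d); May starts Thu (31d); Jun starts Sun (30d) ✓; Jul starts Tue (31d); Aug starts Fri (31d) ✓; Sep starts Mon (30d); Oct starts Wed (31d); Nov starts Sat (30d) ✓; Dec starts Mon (31d).
Five-Sunday months: March, June, August, November → 4.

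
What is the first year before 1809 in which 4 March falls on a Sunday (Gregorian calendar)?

From one year to the next, a fixed date's weekday advances by 1, or by 2 when a Feb 29 lies between the two dates.
1809: March 4 is Saturday.
1808: Friday (−1)
1807: Wednesday (−2)
1806: Tuesday (−1)
1805: Monday (−1)
1804: Sunday (−1)
4 March falls on a Sunday in 1804.

1804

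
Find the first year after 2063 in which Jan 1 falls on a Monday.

Jan 1 advances by 2 weekdays after a leap year and by 1 after a common year.
2063: Jan 1 is Monday.
2064: Tuesday (leap)
2065: Thursday
2066: Friday
2067: Saturday
2068: Sunday (leap)
2069: Tuesday
2070: Wednesday
2071: Thursday
2072: Friday (leap)
2073: Sunday
2074: Monday
2074 begins on a Monday

2074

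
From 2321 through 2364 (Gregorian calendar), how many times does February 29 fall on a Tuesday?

1

Leap years in 2321–2364: 11 of them.
Feb 29 weekday advances by 5 (mod 7) from one leap year to the next four years later (or differs when a century non-leap intervenes).
Leap-day weekdays: 2324:Fri 2328:Wed 2332:Mon 2336:Sat 2340:Thu 2344:Tue✓ 2348:Sun 2352:Fri 2356:Wed 2360:Mon 2364:Sat
Tuesday: 2344 → 1.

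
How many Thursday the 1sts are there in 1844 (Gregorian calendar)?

2

Check the 1st of each month of 1844: Jan 1: Mon, Feb 1: Thu, Mar 1: Fri, Apr 1: Mon, May 1: Wed, Jun 1: Sat, Jul 1: Mon, Aug 1: Thu, Sep 1: Sun, Oct 1: Tue, Nov 1: Fri, Dec 1: Sun.
Thursday occurs in February, August — 2 months.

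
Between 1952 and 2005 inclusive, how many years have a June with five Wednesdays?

June has 30 days; it has five Wednesdays when Wednesday falls among the first (month-length − 28) days — i.e. when June 1 is one of Wednesday/Tuesday.
June 1 by year: 1952:Sun 1953:Mon 1954:Tue✓ 1955:Wed✓ 1956:Fri 1957:Sat 1958:Sun 1959:Mon 1960:Wed✓ 1961:Thu 1962:Fri 1963:Sat 1964:Mon 1965:Tue✓ 1966:Wed✓ …(24 more)… 1991:Sat 1992:Mon 1993:Tue✓ 1994:Wed✓ 1995:Thu 1996:Sat 1997:Sun 1998:Mon 1999:Tue✓ 2000:Thu 2001:Fri 2002:Sat 2003:Sun 2004:Tue✓ 2005:Wed✓
Years with five Wednesdays: 1954, 1955, 1960, 1965, 1966, 1971, 1976, 1977, 1982, 1983, 1988, 1993, 1994, 1999, 2004, 2005 → 16.

16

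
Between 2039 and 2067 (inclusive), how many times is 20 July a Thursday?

Track 20 July's weekday year by year (advancing +1, or +2 across a Feb 29):
  2039: Wed  2040: Fri (+2)  2041: Sat (+1)  2042: Sun (+1)  2043: Mon (+1)
  2044: Wed (+2)  2045: Thu (+1) ✓  2046: Fri (+1)  2047: Sat (+1)  2048: Mon (+2)
  2049: Tue (+1)  2050: Wed (+1)  2051: Thu (+1) ✓  2052: Sat (+2)  2053: Sun (+1)
  2054: Mon (+1)  2055: Tue (+1)  2056: Thu (+2) ✓  2057: Fri (+1)  2058: Sat (+1)
  2059: Sun (+1)  2060: Tue (+2)  2061: Wed (+1)  2062: Thu (+1) ✓  2063: Fri (+1)
  2064: Sun (+2)  2065: Mon (+1)  2066: Tue (+1)  2067: Wed (+1)
Thursday years: 2045, 2051, 2056, 2062 — 4 in total.

4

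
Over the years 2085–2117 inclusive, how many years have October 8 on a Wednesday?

5

Track October 8's weekday year by year (advancing +1, or +2 across a Feb 29):
  2085: Mon  2086: Tue (+1)  2087: Wed (+1) ✓  2088: Fri (+2)  2089: Sat (+1)
  2090: Sun (+1)  2091: Mon (+1)  2092: Wed (+2) ✓  2093: Thu (+1)  2094: Fri (+1)
  2095: Sat (+1)  2096: Mon (+2)  2097: Tue (+1)  2098: Wed (+1) ✓  … (5 more years) …
  2104: Wed (+2) ✓  2105: Thu (+1)  2106: Fri (+1)  2107: Sat (+1)  2108: Mon (+2)
  2109: Tue (+1)  2110: Wed (+1) ✓  2111: Thu (+1)  2112: Sat (+2)  2113: Sun (+1)
  2114: Mon (+1)  2115: Tue (+1)  2116: Thu (+2)  2117: Fri (+1)
Wednesday years: 2087, 2092, 2098, 2104, 2110 — 5 in total.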